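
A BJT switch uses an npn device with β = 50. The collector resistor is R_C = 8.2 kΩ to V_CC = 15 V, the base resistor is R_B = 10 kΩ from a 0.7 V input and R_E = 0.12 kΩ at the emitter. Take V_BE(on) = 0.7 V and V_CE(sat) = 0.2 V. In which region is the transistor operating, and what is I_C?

V_BB = 0.7 V ≤ V_BE(on) = 0.7 V, so the base-emitter junction is not forward biased.
The transistor is in cutoff: I_B = I_C = 0.

cutoff; I_C ≈ 0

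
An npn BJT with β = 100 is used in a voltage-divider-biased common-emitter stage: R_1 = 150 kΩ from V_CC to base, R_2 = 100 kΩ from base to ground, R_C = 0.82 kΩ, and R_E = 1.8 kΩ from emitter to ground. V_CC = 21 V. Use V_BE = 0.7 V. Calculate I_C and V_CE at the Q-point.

Thevenize the base divider: V_Th = V_CC·R_2/(R_1+R_2) = 21×100/250 = 8.4 V, R_Th = R_1‖R_2 = 60 kΩ.
Base-emitter loop: V_Th = I_B·R_Th + V_BE + (β+1)I_B·R_E, so I_B = (8.4 − 0.7) / (60 + 101×1.8) = 0.0318 mA.
I_C = β·I_B = 100×0.0318 = 3.18 mA, and I_E = (β+1)I_B = 3.22 mA.
V_CE = V_CC − I_C·R_C − I_E·R_E = 21 − 3.18×0.82 − 3.22×1.8 = 12.6 V.
V_CE = 12.6 V > 0.2 V confirms active-region operation.

I_C ≈ 3.2 mA, V_CE ≈ 13 V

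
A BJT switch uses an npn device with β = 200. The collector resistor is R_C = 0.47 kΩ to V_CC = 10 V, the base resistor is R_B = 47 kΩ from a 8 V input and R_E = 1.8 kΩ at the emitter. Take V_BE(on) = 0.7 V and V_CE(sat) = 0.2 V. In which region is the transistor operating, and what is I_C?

Assume active. Base-emitter loop: I_B = (V_BB − V_BE)/(R_B + (β+1)R_E) = (8 − 0.7)/(47 + 201×1.8) = 0.0179 mA.
I_C = β·I_B = 200×0.0179 = 3.57 mA.
V_CE = V_CC − I_C·R_C − I_E·R_E = 10 − 3.57×0.47 − 3.59×1.8 = 1.86 V > V_CE(sat), so the active-region assumption holds.

active; I_C ≈ 3.6 mA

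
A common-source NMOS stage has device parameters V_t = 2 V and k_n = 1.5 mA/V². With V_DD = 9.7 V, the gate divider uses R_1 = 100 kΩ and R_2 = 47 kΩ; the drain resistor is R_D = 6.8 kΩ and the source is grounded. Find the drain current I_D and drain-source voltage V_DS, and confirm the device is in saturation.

I_D ≈ 0.91 mA, V_DS ≈ 3.5 V

V_G = V_DD·R_2/(R_1+R_2) = 9.7×47/147 = 3.1 V. With the source grounded, V_GS = V_G = 3.1 V.
Assume saturation: I_D = (k_n/2)(V_GS − V_t)² = (1.5/2)×(3.1 − 2)² = 0.75×1.1² = 0.91 mA.
V_DS = V_DD − I_D·R_D = 9.7 − 0.91×6.8 = 3.51 V.
Saturation requires V_DS ≥ V_GS − V_t = 1.1 V; 3.51 ≥ 1.1 ✓.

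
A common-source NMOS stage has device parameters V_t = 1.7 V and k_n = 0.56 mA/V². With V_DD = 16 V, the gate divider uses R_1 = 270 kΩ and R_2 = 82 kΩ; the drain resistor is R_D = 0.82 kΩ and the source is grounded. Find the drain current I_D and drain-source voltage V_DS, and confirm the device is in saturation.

V_G = V_DD·R_2/(R_1+R_2) = 16×82/352 = 3.73 V. With the source grounded, V_GS = V_G = 3.73 V.
Assume saturation: I_D = (k_n/2)(V_GS − V_t)² = (0.56/2)×(3.73 − 1.7)² = 0.28×2.03² = 1.15 mA.
V_DS = V_DD − I_D·R_D = 16 − 1.15×0.82 = 15.1 V.
Saturation requires V_DS ≥ V_GS − V_t = 2.03 V; 15.1 ≥ 2.03 ✓.

I_D ≈ 1.2 mA, V_DS ≈ 15 V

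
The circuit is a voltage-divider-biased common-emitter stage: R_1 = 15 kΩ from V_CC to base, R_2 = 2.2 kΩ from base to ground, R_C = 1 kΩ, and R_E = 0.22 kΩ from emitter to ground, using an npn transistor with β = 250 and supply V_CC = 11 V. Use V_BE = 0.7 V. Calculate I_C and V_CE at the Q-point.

Thevenize the base divider: V_Th = V_CC·R_2/(R_1+R_2) = 11×2.2/17.2 = 1.41 V, R_Th = R_1‖R_2 = 1.92 kΩ.
Base-emitter loop: V_Th = I_B·R_Th + V_BE + (β+1)I_B·R_E, so I_B = (1.41 − 0.7) / (1.92 + 251×0.22) = 0.0124 mA.
I_C = β·I_B = 250×0.0124 = 3.09 mA, and I_E = (β+1)I_B = 3.11 mA.
V_CE = V_CC − I_C·R_C − I_E·R_E = 11 − 3.09×1 − 3.11×0.22 = 7.22 V.
V_CE = 7.22 V > 0.2 V confirms active-region operation.

I_C ≈ 3.1 mA, V_CE ≈ 7.2 V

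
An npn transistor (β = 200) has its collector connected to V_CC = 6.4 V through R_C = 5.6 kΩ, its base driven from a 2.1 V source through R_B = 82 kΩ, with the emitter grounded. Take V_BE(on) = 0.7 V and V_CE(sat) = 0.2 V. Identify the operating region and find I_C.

saturation; I_C ≈ 1.1 mA

Assume active: I_B = (2.1 − 0.7)/82 = 0.0171 mA, giving I_C = β·I_B = 3.41 mA.
But then V_CE = 6.4 − 3.41×5.6 = -12.7 V < V_CE(sat) = 0.2 V — impossible in the active region.
So the transistor is saturated. With V_CE = 0.2 V, I_C = (V_CC − 0.2)/R_C = 6.2/5.6 = 1.11 mA.
Check: β·I_B = 3.41 mA > I_C = 1.11 mA, confirming saturation.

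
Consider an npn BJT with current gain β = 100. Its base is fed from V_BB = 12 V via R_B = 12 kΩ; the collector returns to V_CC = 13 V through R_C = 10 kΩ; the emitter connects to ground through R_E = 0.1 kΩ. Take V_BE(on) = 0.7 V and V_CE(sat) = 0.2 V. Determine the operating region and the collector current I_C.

Assume active: I_B = (12 − 0.7)/(12 + 101×0.1) = 0.511 mA, I_C = β·I_B = 51.1 mA.
Then V_CE = 13 − 51.1×10 − 51.6×0.1 = -503 V < 0.2 V — the active assumption fails.
Re-solve with V_CE = 0.2 V. KCL at the emitter: V_E/R_E = (V_BB−0.7−V_E)/R_B + (V_CC−0.2−V_E)/R_C, giving V_E = 0.218 V.
I_C = (V_CC − 0.2 − V_E)/R_C = (12.8 − 0.218)/10 = 1.26 mA.
Check: I_B = (11.3 − 0.218)/12 = 0.923 mA, and β·I_B = 92.3 mA > I_C, confirming saturation.

saturation; I_C ≈ 1.3 mA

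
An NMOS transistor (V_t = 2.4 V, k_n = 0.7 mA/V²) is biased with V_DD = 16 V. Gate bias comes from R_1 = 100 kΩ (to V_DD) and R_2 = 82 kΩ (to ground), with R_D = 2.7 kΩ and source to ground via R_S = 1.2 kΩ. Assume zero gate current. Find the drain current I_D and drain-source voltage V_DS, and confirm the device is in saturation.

V_G = V_DD·R_2/(R_1+R_2) = 16×82/182 = 7.21 V.
Assume saturation: I_D = (k_n/2)(V_GS − V_t)² with V_GS = V_G − I_D·R_S = 7.21 − 1.2·I_D.
Substituting gives 0.504·I_D² − 5.04·I_D + 8.09 = 0, with roots I_D = 2.01 or 7.99 mA.
The root I_D = 7.99 mA gives V_GS = -2.38 V ≤ V_t, so take I_D = 2.01 mA.
Then V_GS = 4.8 V and V_DS = V_DD − I_D(R_D+R_S) = 16 − 2.01×3.9 = 8.16 V.
Saturation requires V_DS ≥ V_GS − V_t = 2.4 V; 8.16 ≥ 2.4 ✓.

I_D ≈ 2 mA, V_DS ≈ 8.2 V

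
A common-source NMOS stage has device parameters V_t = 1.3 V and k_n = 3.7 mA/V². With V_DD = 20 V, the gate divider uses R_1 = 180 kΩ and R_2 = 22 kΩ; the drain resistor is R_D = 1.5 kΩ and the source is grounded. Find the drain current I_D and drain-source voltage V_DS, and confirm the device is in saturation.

V_G = V_DD·R_2/(R_1+R_2) = 20×22/202 = 2.18 V. With the source grounded, V_GS = V_G = 2.18 V.
Assume saturation: I_D = (k_n/2)(V_GS − V_t)² = (3.7/2)×(2.18 − 1.3)² = 1.85×0.878² = 1.43 mA.
V_DS = V_DD − I_D·R_D = 20 − 1.43×1.5 = 17.9 V.
Saturation requires V_DS ≥ V_GS − V_t = 0.878 V; 17.9 ≥ 0.878 ✓.

I_D ≈ 1.4 mA, V_DS ≈ 18 V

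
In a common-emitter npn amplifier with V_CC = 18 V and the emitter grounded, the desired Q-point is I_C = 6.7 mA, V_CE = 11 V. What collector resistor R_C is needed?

Collector loop: V_CC = I_C·R_C + V_CE.
R_C = (V_CC − V_CE)/I_C = (18 − 11)/6.7 = 1.04 kΩ.

R_C ≈ 1 kΩ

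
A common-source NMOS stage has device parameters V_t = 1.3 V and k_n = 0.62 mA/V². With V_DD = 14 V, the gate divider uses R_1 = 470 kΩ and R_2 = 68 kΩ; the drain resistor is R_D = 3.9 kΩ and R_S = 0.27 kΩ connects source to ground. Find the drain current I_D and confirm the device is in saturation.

I_D ≈ 0.063 mA

V_G = V_DD·R_2/(R_1+R_2) = 14×68/538 = 1.77 V.
Assume saturation: I_D = (k_n/2)(V_GS − V_t)² with V_GS = V_G − I_D·R_S = 1.77 − 0.27·I_D.
Substituting gives 0.0226·I_D² − 1.08·I_D + 0.0683 = 0, with roots I_D = 0.0634 or 47.7 mA.
The root I_D = 47.7 mA gives V_GS = -11.1 V ≤ V_t, so take I_D = 0.0634 mA.
Then V_GS = 1.75 V and V_DS = V_DD − I_D(R_D+R_S) = 14 − 0.0634×4.17 = 13.7 V.
Saturation requires V_DS ≥ V_GS − V_t = 0.452 V; 13.7 ≥ 0.452 ✓.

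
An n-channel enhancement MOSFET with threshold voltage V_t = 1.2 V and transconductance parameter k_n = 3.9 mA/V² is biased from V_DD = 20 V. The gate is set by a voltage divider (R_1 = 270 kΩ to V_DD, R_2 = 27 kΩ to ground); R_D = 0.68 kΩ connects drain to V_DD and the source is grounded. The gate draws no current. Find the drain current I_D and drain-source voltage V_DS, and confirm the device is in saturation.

V_G = V_DD·R_2/(R_1+R_2) = 20×27/297 = 1.82 V. With the source grounded, V_GS = V_G = 1.82 V.
Assume saturation: I_D = (k_n/2)(V_GS − V_t)² = (3.9/2)×(1.82 − 1.2)² = 1.95×0.618² = 0.745 mA.
V_DS = V_DD − I_D·R_D = 20 − 0.745×0.68 = 19.5 V.
Saturation requires V_DS ≥ V_GS − V_t = 0.618 V; 19.5 ≥ 0.618 ✓.

I_D ≈ 0.75 mA, V_DS ≈ 19 V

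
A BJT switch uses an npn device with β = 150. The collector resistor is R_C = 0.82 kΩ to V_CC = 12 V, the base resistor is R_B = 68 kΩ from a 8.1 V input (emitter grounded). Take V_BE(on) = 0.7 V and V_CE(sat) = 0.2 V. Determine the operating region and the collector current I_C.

saturation; I_C ≈ 14 mA

Assume active: I_B = (8.1 − 0.7)/68 = 0.109 mA, giving I_C = β·I_B = 16.3 mA.
But then V_CE = 12 − 16.3×0.82 = -1.39 V < V_CE(sat) = 0.2 V — impossible in the active region.
So the transistor is saturated. With V_CE = 0.2 V, I_C = (V_CC − 0.2)/R_C = 11.8/0.82 = 14.4 mA.
Check: β·I_B = 16.3 mA > I_C = 14.4 mA, confirming saturation.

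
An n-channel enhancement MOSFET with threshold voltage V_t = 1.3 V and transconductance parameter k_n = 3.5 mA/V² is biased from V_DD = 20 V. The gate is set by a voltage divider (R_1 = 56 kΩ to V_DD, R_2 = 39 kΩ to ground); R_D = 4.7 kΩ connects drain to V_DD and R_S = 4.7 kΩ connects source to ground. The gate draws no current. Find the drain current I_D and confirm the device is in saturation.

I_D ≈ 1.3 mA

V_G = V_DD·R_2/(R_1+R_2) = 20×39/95 = 8.21 V.
Assume saturation: I_D = (k_n/2)(V_GS − V_t)² with V_GS = V_G − I_D·R_S = 8.21 − 4.7·I_D.
Substituting gives 38.7·I_D² − 115·I_D + 83.6 = 0, with roots I_D = 1.29 or 1.68 mA.
The root I_D = 1.68 mA gives V_GS = 0.321 V ≤ V_t, so take I_D = 1.29 mA.
Then V_GS = 2.16 V and V_DS = V_DD − I_D(R_D+R_S) = 20 − 1.29×9.4 = 7.89 V.
Saturation requires V_DS ≥ V_GS − V_t = 0.858 V; 7.89 ≥ 0.858 ✓.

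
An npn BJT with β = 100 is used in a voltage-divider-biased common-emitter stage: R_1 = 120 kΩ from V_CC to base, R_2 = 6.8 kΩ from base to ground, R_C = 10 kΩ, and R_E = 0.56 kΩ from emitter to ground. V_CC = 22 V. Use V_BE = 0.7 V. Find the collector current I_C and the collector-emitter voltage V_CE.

I_C ≈ 0.76 mA, V_CE ≈ 14 V

Thevenize the base divider: V_Th = V_CC·R_2/(R_1+R_2) = 22×6.8/127 = 1.18 V, R_Th = R_1‖R_2 = 6.44 kΩ.
Base-emitter loop: V_Th = I_B·R_Th + V_BE + (β+1)I_B·R_E, so I_B = (1.18 − 0.7) / (6.44 + 101×0.56) = 0.00762 mA.
I_C = β·I_B = 100×0.00762 = 0.762 mA, and I_E = (β+1)I_B = 0.769 mA.
V_CE = V_CC − I_C·R_C − I_E·R_E = 22 − 0.762×10 − 0.769×0.56 = 14 V.
V_CE = 14 V > 0.2 V confirms active-region operation.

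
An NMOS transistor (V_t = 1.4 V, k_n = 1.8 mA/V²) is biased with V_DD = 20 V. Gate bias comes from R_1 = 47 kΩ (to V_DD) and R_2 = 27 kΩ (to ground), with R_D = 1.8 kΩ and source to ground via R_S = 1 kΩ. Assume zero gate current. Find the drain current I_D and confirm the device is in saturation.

V_G = V_DD·R_2/(R_1+R_2) = 20×27/74 = 7.3 V.
Assume saturation: I_D = (k_n/2)(V_GS − V_t)² with V_GS = V_G − I_D·R_S = 7.3 − 1·I_D.
Substituting gives 0.9·I_D² − 11.6·I_D + 31.3 = 0, with roots I_D = 3.83 or 9.07 mA.
The root I_D = 9.07 mA gives V_GS = -1.77 V ≤ V_t, so take I_D = 3.83 mA.
Then V_GS = 3.46 V and V_DS = V_DD − I_D(R_D+R_S) = 20 − 3.83×2.8 = 9.27 V.
Saturation requires V_DS ≥ V_GS − V_t = 2.06 V; 9.27 ≥ 2.06 ✓.

I_D ≈ 3.8 mA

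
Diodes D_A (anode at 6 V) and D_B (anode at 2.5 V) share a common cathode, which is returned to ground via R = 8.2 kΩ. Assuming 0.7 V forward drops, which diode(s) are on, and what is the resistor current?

Only D_A conducts; I_R ≈ 0.65 mA

Assume both conduct. Then node N would need to be at both 6−0.7 = 5.3 V and 2.5−0.7 = 1.8 V, which is impossible.
Assume only D_A conducts: V_N = 6 − 0.7 = 5.3 V, so I_R = 5.3/8.2 = 0.646 mA.
Check D_B: its anode-to-cathode voltage is 2.5 − 5.3 = -2.8 V < 0.7 V, so it is off. The assumption is consistent.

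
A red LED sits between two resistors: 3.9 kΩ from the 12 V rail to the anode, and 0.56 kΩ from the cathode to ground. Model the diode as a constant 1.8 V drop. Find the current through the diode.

I ≈ 2.3 mA

The two resistors are in series with the diode, so KVL gives 12 = I·3.9 + 1.8 + I·0.56.
I = (12 − 1.8) / (3.9 + 0.56) kΩ = 10.2 / 4.46 = 2.29 mA.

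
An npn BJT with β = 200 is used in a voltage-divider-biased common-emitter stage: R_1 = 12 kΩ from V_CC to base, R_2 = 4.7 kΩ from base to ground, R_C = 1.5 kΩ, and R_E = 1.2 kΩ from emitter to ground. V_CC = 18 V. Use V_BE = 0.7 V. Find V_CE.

V_CE ≈ 8.3 V

Thevenize the base divider: V_Th = V_CC·R_2/(R_1+R_2) = 18×4.7/16.7 = 5.07 V, R_Th = R_1‖R_2 = 3.38 kΩ.
Base-emitter loop: V_Th = I_B·R_Th + V_BE + (β+1)I_B·R_E, so I_B = (5.07 − 0.7) / (3.38 + 201×1.2) = 0.0179 mA.
I_C = β·I_B = 200×0.0179 = 3.57 mA, and I_E = (β+1)I_B = 3.59 mA.
V_CE = V_CC − I_C·R_C − I_E·R_E = 18 − 3.57×1.5 − 3.59×1.2 = 8.34 V.
V_CE = 8.34 V > 0.2 V confirms active-region operation.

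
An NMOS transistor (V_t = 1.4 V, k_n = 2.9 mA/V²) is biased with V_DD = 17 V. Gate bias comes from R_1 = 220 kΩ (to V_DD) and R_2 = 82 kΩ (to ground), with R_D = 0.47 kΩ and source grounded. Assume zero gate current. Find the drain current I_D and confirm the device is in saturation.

V_G = V_DD·R_2/(R_1+R_2) = 17×82/302 = 4.62 V. With the source grounded, V_GS = V_G = 4.62 V.
Assume saturation: I_D = (k_n/2)(V_GS − V_t)² = (2.9/2)×(4.62 − 1.4)² = 1.45×3.22² = 15 mA.
V_DS = V_DD − I_D·R_D = 17 − 15×0.47 = 9.95 V.
Saturation requires V_DS ≥ V_GS − V_t = 3.22 V; 9.95 ≥ 3.22 ✓.

I_D ≈ 15 mA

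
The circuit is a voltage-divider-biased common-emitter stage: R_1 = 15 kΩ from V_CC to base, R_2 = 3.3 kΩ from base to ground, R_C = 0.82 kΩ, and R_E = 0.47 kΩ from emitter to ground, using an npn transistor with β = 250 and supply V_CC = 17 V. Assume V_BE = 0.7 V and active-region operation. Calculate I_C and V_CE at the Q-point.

I_C ≈ 4.9 mA, V_CE ≈ 11 V

Thevenize the base divider: V_Th = V_CC·R_2/(R_1+R_2) = 17×3.3/18.3 = 3.07 V, R_Th = R_1‖R_2 = 2.7 kΩ.
Base-emitter loop: V_Th = I_B·R_Th + V_BE + (β+1)I_B·R_E, so I_B = (3.07 − 0.7) / (2.7 + 251×0.47) = 0.0196 mA.
I_C = β·I_B = 250×0.0196 = 4.9 mA, and I_E = (β+1)I_B = 4.92 mA.
V_CE = V_CC − I_C·R_C − I_E·R_E = 17 − 4.9×0.82 − 4.92×0.47 = 10.7 V.
V_CE = 10.7 V > 0.2 V confirms active-region operation.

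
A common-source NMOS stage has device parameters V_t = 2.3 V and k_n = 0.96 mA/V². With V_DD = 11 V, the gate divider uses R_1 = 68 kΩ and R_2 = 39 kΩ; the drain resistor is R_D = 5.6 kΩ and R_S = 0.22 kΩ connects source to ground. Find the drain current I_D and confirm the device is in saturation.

V_G = V_DD·R_2/(R_1+R_2) = 11×39/107 = 4.01 V.
Assume saturation: I_D = (k_n/2)(V_GS − V_t)² with V_GS = V_G − I_D·R_S = 4.01 − 0.22·I_D.
Substituting gives 0.0232·I_D² − 1.36·I_D + 1.4 = 0, with roots I_D = 1.05 or 57.5 mA.
The root I_D = 57.5 mA gives V_GS = -8.65 V ≤ V_t, so take I_D = 1.05 mA.
Then V_GS = 3.78 V and V_DS = V_DD − I_D(R_D+R_S) = 11 − 1.05×5.82 = 4.89 V.
Saturation requires V_DS ≥ V_GS − V_t = 1.48 V; 4.89 ≥ 1.48 ✓.

I_D ≈ 1 mA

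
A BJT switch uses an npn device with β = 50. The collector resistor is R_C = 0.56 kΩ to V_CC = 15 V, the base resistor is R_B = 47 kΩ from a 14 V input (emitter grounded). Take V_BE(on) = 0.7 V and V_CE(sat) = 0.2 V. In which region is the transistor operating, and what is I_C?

Assume active. Base-emitter loop: I_B = (V_BB − V_BE)/R_B = (14 − 0.7)/47 = 0.283 mA.
I_C = β·I_B = 50×0.283 = 14.1 mA.
V_CE = V_CC − I_C·R_C = 15 − 14.1×0.56 = 7.08 V > V_CE(sat), so the active-region assumption holds.

active; I_C ≈ 14 mA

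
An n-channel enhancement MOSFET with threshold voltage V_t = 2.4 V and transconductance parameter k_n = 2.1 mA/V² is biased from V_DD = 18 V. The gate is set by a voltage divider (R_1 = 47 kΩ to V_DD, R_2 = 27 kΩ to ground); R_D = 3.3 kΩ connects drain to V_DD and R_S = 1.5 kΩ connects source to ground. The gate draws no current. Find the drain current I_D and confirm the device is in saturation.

I_D ≈ 1.9 mA

V_G = V_DD·R_2/(R_1+R_2) = 18×27/74 = 6.57 V.
Assume saturation: I_D = (k_n/2)(V_GS − V_t)² with V_GS = V_G − I_D·R_S = 6.57 − 1.5·I_D.
Substituting gives 2.36·I_D² − 14.1·I_D + 18.2 = 0, with roots I_D = 1.89 or 4.09 mA.
The root I_D = 4.09 mA gives V_GS = 0.425 V ≤ V_t, so take I_D = 1.89 mA.
Then V_GS = 3.74 V and V_DS = V_DD − I_D(R_D+R_S) = 18 − 1.89×4.8 = 8.95 V.
Saturation requires V_DS ≥ V_GS − V_t = 1.34 V; 8.95 ≥ 1.34 ✓.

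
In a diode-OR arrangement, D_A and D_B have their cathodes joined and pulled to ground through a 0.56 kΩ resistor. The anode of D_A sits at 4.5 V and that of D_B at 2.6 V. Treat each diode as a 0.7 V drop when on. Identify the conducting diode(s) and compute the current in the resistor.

Assume both conduct. Then node N would need to be at both 4.5−0.7 = 3.8 V and 2.6−0.7 = 1.9 V, which is impossible.
Assume only D_A conducts: V_N = 4.5 − 0.7 = 3.8 V, so I_R = 3.8/0.56 = 6.79 mA.
Check D_B: its anode-to-cathode voltage is 2.6 − 3.8 = -1.2 V < 0.7 V, so it is off. The assumption is consistent.

Only D_A conducts; I_R ≈ 6.8 mA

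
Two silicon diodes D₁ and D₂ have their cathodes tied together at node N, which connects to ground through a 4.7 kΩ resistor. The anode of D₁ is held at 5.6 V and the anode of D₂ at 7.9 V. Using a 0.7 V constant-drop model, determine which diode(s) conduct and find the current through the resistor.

Assume both conduct. Then node N would need to be at both 5.6−0.7 = 4.9 V and 7.9−0.7 = 7.2 V, which is impossible.
Assume only D₂ conducts: V_N = 7.9 − 0.7 = 7.2 V, so I_R = 7.2/4.7 = 1.53 mA.
Check D₁: its anode-to-cathode voltage is 5.6 − 7.2 = -1.6 V < 0.7 V, so it is off. The assumption is consistent.

Only D₂ conducts; I_R ≈ 1.5 mA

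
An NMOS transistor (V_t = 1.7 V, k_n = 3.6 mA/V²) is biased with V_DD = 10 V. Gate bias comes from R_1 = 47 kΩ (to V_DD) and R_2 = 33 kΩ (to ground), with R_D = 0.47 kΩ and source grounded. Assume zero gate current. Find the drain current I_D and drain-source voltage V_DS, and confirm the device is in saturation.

V_G = V_DD·R_2/(R_1+R_2) = 10×33/80 = 4.12 V. With the source grounded, V_GS = V_G = 4.12 V.
Assume saturation: I_D = (k_n/2)(V_GS − V_t)² = (3.6/2)×(4.12 − 1.7)² = 1.8×2.42² = 10.6 mA.
V_DS = V_DD − I_D·R_D = 10 − 10.6×0.47 = 5.02 V.
Saturation requires V_DS ≥ V_GS − V_t = 2.42 V; 5.02 ≥ 2.42 ✓.

I_D ≈ 11 mA, V_DS ≈ 5 V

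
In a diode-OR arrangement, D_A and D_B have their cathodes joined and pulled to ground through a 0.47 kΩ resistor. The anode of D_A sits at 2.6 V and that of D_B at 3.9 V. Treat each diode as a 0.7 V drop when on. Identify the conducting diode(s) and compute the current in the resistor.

Only D_B conducts; I_R ≈ 6.8 mA

Assume both conduct. Then node N would need to be at both 2.6−0.7 = 1.9 V and 3.9−0.7 = 3.2 V, which is impossible.
Assume only D_B conducts: V_N = 3.9 − 0.7 = 3.2 V, so I_R = 3.2/0.47 = 6.81 mA.
Check D_A: its anode-to-cathode voltage is 2.6 − 3.2 = -0.6 V < 0.7 V, so it is off. The assumption is consistent.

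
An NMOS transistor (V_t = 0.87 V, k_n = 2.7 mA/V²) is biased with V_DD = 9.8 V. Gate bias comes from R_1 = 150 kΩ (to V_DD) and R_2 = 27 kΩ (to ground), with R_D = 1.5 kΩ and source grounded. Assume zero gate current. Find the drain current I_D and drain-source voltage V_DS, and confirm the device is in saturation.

V_G = V_DD·R_2/(R_1+R_2) = 9.8×27/177 = 1.49 V. With the source grounded, V_GS = V_G = 1.49 V.
Assume saturation: I_D = (k_n/2)(V_GS − V_t)² = (2.7/2)×(1.49 − 0.87)² = 1.35×0.625² = 0.527 mA.
V_DS = V_DD − I_D·R_D = 9.8 − 0.527×1.5 = 9.01 V.
Saturation requires V_DS ≥ V_GS − V_t = 0.625 V; 9.01 ≥ 0.625 ✓.

I_D ≈ 0.53 mA, V_DS ≈ 9 V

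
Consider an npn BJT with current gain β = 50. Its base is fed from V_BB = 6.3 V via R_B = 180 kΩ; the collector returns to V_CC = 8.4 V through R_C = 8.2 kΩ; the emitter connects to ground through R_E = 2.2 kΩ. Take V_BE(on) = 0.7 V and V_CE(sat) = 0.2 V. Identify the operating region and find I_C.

saturation; I_C ≈ 0.78 mA

Assume active: I_B = (6.3 − 0.7)/(180 + 51×2.2) = 0.0192 mA, I_C = β·I_B = 0.958 mA.
Then V_CE = 8.4 − 0.958×8.2 − 0.977×2.2 = -1.61 V < 0.2 V — the active assumption fails.
Re-solve with V_CE = 0.2 V. KCL at the emitter: V_E/R_E = (V_BB−0.7−V_E)/R_B + (V_CC−0.2−V_E)/R_C, giving V_E = 1.77 V.
I_C = (V_CC − 0.2 − V_E)/R_C = (8.2 − 1.77)/8.2 = 0.784 mA.
Check: I_B = (5.6 − 1.77)/180 = 0.0213 mA, and β·I_B = 1.06 mA > I_C, confirming saturation.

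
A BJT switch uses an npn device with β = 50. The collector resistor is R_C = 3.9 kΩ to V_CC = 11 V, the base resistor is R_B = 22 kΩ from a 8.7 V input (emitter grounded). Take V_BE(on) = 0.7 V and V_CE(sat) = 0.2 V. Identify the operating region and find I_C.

saturation; I_C ≈ 2.8 mA

Assume active: I_B = (8.7 − 0.7)/22 = 0.364 mA, giving I_C = β·I_B = 18.2 mA.
But then V_CE = 11 − 18.2×3.9 = -59.9 V < V_CE(sat) = 0.2 V — impossible in the active region.
So the transistor is saturated. With V_CE = 0.2 V, I_C = (V_CC − 0.2)/R_C = 10.8/3.9 = 2.77 mA.
Check: β·I_B = 18.2 mA > I_C = 2.77 mA, confirming saturation.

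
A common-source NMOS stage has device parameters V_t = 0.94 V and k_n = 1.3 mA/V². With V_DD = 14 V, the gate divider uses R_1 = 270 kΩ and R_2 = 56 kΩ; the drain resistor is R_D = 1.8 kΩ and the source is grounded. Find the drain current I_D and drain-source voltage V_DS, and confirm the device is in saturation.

V_G = V_DD·R_2/(R_1+R_2) = 14×56/326 = 2.4 V. With the source grounded, V_GS = V_G = 2.4 V.
Assume saturation: I_D = (k_n/2)(V_GS − V_t)² = (1.3/2)×(2.4 − 0.94)² = 0.65×1.46² = 1.39 mA.
V_DS = V_DD − I_D·R_D = 14 − 1.39×1.8 = 11.5 V.
Saturation requires V_DS ≥ V_GS − V_t = 1.46 V; 11.5 ≥ 1.46 ✓.

I_D ≈ 1.4 mA, V_DS ≈ 11 V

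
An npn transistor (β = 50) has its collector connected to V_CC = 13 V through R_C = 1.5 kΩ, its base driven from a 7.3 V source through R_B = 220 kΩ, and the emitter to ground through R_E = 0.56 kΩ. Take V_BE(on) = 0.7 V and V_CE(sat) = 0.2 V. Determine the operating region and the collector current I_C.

active; I_C ≈ 1.3 mA

Assume active. Base-emitter loop: I_B = (V_BB − V_BE)/(R_B + (β+1)R_E) = (7.3 − 0.7)/(220 + 51×0.56) = 0.0266 mA.
I_C = β·I_B = 50×0.0266 = 1.33 mA.
V_CE = V_CC − I_C·R_C − I_E·R_E = 13 − 1.33×1.5 − 1.35×0.56 = 10.3 V > V_CE(sat), so the active-region assumption holds.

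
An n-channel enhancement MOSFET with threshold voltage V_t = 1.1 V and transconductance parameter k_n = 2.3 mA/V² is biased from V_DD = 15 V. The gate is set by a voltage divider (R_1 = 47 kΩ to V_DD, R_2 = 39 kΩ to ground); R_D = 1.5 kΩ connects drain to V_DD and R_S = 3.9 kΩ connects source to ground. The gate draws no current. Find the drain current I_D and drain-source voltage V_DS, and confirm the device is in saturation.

V_G = V_DD·R_2/(R_1+R_2) = 15×39/86 = 6.8 V.
Assume saturation: I_D = (k_n/2)(V_GS − V_t)² with V_GS = V_G − I_D·R_S = 6.8 − 3.9·I_D.
Substituting gives 17.5·I_D² − 52.1·I_D + 37.4 = 0, with roots I_D = 1.2 or 1.78 mA.
The root I_D = 1.78 mA gives V_GS = -0.145 V ≤ V_t, so take I_D = 1.2 mA.
Then V_GS = 2.12 V and V_DS = V_DD − I_D(R_D+R_S) = 15 − 1.2×5.4 = 8.52 V.
Saturation requires V_DS ≥ V_GS − V_t = 1.02 V; 8.52 ≥ 1.02 ✓.

I_D ≈ 1.2 mA, V_DS ≈ 8.5 V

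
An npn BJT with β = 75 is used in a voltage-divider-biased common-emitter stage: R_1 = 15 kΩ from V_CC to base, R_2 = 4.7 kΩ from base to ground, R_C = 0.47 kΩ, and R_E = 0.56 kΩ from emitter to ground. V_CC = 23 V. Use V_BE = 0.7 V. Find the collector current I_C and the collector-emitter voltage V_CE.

I_C ≈ 7.8 mA, V_CE ≈ 15 V

Thevenize the base divider: V_Th = V_CC·R_2/(R_1+R_2) = 23×4.7/19.7 = 5.49 V, R_Th = R_1‖R_2 = 3.58 kΩ.
Base-emitter loop: V_Th = I_B·R_Th + V_BE + (β+1)I_B·R_E, so I_B = (5.49 − 0.7) / (3.58 + 76×0.56) = 0.104 mA.
I_C = β·I_B = 75×0.104 = 7.78 mA, and I_E = (β+1)I_B = 7.89 mA.
V_CE = V_CC − I_C·R_C − I_E·R_E = 23 − 7.78×0.47 − 7.89×0.56 = 14.9 V.
V_CE = 14.9 V > 0.2 V confirms active-region operation.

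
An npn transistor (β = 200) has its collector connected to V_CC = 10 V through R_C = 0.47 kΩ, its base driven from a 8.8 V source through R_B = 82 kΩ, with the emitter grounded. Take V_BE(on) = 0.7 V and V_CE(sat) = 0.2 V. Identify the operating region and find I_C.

Assume active. Base-emitter loop: I_B = (V_BB − V_BE)/R_B = (8.8 − 0.7)/82 = 0.0988 mA.
I_C = β·I_B = 200×0.0988 = 19.8 mA.
V_CE = V_CC − I_C·R_C = 10 − 19.8×0.47 = 0.715 V > V_CE(sat), so the active-region assumption holds.

active; I_C ≈ 20 mA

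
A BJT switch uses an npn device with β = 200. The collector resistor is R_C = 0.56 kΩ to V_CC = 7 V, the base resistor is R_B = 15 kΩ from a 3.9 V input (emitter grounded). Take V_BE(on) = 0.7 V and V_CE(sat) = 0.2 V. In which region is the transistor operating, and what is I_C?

saturation; I_C ≈ 12 mA

Assume active: I_B = (3.9 − 0.7)/15 = 0.213 mA, giving I_C = β·I_B = 42.7 mA.
But then V_CE = 7 − 42.7×0.56 = -16.9 V < V_CE(sat) = 0.2 V — impossible in the active region.
So the transistor is saturated. With V_CE = 0.2 V, I_C = (V_CC − 0.2)/R_C = 6.8/0.56 = 12.1 mA.
Check: β·I_B = 42.7 mA > I_C = 12.1 mA, confirming saturation.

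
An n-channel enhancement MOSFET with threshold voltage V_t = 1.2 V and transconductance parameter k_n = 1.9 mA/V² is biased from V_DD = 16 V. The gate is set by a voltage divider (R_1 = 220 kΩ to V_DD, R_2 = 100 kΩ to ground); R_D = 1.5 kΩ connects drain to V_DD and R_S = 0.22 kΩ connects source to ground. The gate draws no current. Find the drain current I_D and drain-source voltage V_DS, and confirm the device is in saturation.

I_D ≈ 5.9 mA, V_DS ≈ 5.8 V

V_G = V_DD·R_2/(R_1+R_2) = 16×100/320 = 5 V.
Assume saturation: I_D = (k_n/2)(V_GS − V_t)² with V_GS = V_G − I_D·R_S = 5 − 0.22·I_D.
Substituting gives 0.046·I_D² − 2.59·I_D + 13.7 = 0, with roots I_D = 5.92 or 50.4 mA.
The root I_D = 50.4 mA gives V_GS = -6.08 V ≤ V_t, so take I_D = 5.92 mA.
Then V_GS = 3.7 V and V_DS = V_DD − I_D(R_D+R_S) = 16 − 5.92×1.72 = 5.81 V.
Saturation requires V_DS ≥ V_GS − V_t = 2.5 V; 5.81 ≥ 2.5 ✓.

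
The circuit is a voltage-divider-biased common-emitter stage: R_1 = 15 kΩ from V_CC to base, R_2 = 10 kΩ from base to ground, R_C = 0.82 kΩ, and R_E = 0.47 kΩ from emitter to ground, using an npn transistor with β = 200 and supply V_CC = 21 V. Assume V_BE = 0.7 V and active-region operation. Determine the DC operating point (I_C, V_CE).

I_C ≈ 15 mA, V_CE ≈ 1.2 V

Thevenize the base divider: V_Th = V_CC·R_2/(R_1+R_2) = 21×10/25 = 8.4 V, R_Th = R_1‖R_2 = 6 kΩ.
Base-emitter loop: V_Th = I_B·R_Th + V_BE + (β+1)I_B·R_E, so I_B = (8.4 − 0.7) / (6 + 201×0.47) = 0.0766 mA.
I_C = β·I_B = 200×0.0766 = 15.3 mA, and I_E = (β+1)I_B = 15.4 mA.
V_CE = V_CC − I_C·R_C − I_E·R_E = 21 − 15.3×0.82 − 15.4×0.47 = 1.19 V.
V_CE = 1.19 V > 0.2 V confirms active-region operation.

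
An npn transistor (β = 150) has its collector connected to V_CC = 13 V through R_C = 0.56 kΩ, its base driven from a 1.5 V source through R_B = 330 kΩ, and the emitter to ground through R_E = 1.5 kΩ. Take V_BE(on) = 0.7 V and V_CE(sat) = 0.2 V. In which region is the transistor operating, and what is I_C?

active; I_C ≈ 0.22 mA

Assume active. Base-emitter loop: I_B = (V_BB − V_BE)/(R_B + (β+1)R_E) = (1.5 − 0.7)/(330 + 151×1.5) = 0.00144 mA.
I_C = β·I_B = 150×0.00144 = 0.216 mA.
V_CE = V_CC − I_C·R_C − I_E·R_E = 13 − 0.216×0.56 − 0.217×1.5 = 12.6 V > V_CE(sat), so the active-region assumption holds.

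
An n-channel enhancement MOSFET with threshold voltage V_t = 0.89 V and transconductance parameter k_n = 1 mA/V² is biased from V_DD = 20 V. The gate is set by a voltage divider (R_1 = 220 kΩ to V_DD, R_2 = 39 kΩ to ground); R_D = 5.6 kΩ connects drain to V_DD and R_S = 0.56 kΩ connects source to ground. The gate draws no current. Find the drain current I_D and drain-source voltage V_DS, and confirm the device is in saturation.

V_G = V_DD·R_2/(R_1+R_2) = 20×39/259 = 3.01 V.
Assume saturation: I_D = (k_n/2)(V_GS − V_t)² with V_GS = V_G − I_D·R_S = 3.01 − 0.56·I_D.
Substituting gives 0.157·I_D² − 2.19·I_D + 2.25 = 0, with roots I_D = 1.12 or 12.8 mA.
The root I_D = 12.8 mA gives V_GS = -4.18 V ≤ V_t, so take I_D = 1.12 mA.
Then V_GS = 2.39 V and V_DS = V_DD − I_D(R_D+R_S) = 20 − 1.12×6.16 = 13.1 V.
Saturation requires V_DS ≥ V_GS − V_t = 1.5 V; 13.1 ≥ 1.5 ✓.

I_D ≈ 1.1 mA, V_DS ≈ 13 V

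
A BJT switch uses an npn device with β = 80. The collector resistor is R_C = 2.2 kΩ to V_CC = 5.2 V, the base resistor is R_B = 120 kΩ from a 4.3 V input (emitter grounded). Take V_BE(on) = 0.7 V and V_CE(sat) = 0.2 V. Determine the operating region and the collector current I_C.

Assume active: I_B = (4.3 − 0.7)/120 = 0.03 mA, giving I_C = β·I_B = 2.4 mA.
But then V_CE = 5.2 − 2.4×2.2 = -0.08 V < V_CE(sat) = 0.2 V — impossible in the active region.
So the transistor is saturated. With V_CE = 0.2 V, I_C = (V_CC − 0.2)/R_C = 5/2.2 = 2.27 mA.
Check: β·I_B = 2.4 mA > I_C = 2.27 mA, confirming saturation.

saturation; I_C ≈ 2.3 mA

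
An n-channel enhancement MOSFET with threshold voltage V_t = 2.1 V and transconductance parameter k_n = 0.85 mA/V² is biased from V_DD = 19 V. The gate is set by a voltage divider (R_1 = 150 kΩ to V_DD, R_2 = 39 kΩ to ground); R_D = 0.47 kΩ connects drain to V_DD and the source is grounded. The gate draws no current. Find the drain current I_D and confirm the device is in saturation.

I_D ≈ 1.4 mA

V_G = V_DD·R_2/(R_1+R_2) = 19×39/189 = 3.92 V. With the source grounded, V_GS = V_G = 3.92 V.
Assume saturation: I_D = (k_n/2)(V_GS − V_t)² = (0.85/2)×(3.92 − 2.1)² = 0.425×1.82² = 1.41 mA.
V_DS = V_DD − I_D·R_D = 19 − 1.41×0.47 = 18.3 V.
Saturation requires V_DS ≥ V_GS − V_t = 1.82 V; 18.3 ≥ 1.82 ✓.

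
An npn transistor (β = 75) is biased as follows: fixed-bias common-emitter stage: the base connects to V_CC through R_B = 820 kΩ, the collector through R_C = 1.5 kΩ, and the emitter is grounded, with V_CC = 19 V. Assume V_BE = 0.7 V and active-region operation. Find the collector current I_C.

Base loop: V_CC = I_B·R_B + V_BE, so I_B = (19 − 0.7)/820 kΩ = 0.0223 mA.
In the active region I_C = β·I_B = 75 × 0.0223 = 1.67 mA.
Collector loop: V_CE = V_CC − I_C·R_C = 19 − 1.67×1.5 = 16.5 V.
Since V_CE = 16.5 V > V_CE(sat) ≈ 0.2 V, the transistor is in the active region as assumed.

I_C ≈ 1.7 mA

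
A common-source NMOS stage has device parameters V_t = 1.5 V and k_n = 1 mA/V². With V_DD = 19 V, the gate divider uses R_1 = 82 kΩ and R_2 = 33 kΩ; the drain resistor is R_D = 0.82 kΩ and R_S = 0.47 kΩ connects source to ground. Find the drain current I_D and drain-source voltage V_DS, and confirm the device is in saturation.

I_D ≈ 3.1 mA, V_DS ≈ 15 V

V_G = V_DD·R_2/(R_1+R_2) = 19×33/115 = 5.45 V.
Assume saturation: I_D = (k_n/2)(V_GS − V_t)² with V_GS = V_G − I_D·R_S = 5.45 − 0.47·I_D.
Substituting gives 0.11·I_D² − 2.86·I_D + 7.81 = 0, with roots I_D = 3.11 or 22.8 mA.
The root I_D = 22.8 mA gives V_GS = -5.25 V ≤ V_t, so take I_D = 3.11 mA.
Then V_GS = 3.99 V and V_DS = V_DD − I_D(R_D+R_S) = 19 − 3.11×1.29 = 15 V.
Saturation requires V_DS ≥ V_GS − V_t = 2.49 V; 15 ≥ 2.49 ✓.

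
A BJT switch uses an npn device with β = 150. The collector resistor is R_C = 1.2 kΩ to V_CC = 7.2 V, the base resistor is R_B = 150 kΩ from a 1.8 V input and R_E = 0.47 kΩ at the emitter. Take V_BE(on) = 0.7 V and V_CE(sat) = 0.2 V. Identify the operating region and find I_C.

active; I_C ≈ 0.75 mA

Assume active. Base-emitter loop: I_B = (V_BB − V_BE)/(R_B + (β+1)R_E) = (1.8 − 0.7)/(150 + 151×0.47) = 0.00498 mA.
I_C = β·I_B = 150×0.00498 = 0.747 mA.
V_CE = V_CC − I_C·R_C − I_E·R_E = 7.2 − 0.747×1.2 − 0.752×0.47 = 5.95 V > V_CE(sat), so the active-region assumption holds.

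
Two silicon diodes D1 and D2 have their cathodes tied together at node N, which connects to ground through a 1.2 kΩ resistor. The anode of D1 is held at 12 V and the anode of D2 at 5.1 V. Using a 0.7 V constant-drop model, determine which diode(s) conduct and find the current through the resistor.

Assume both conduct. Then node N would need to be at both 12−0.7 = 11.3 V and 5.1−0.7 = 4.4 V, which is impossible.
Assume only D1 conducts: V_N = 12 − 0.7 = 11.3 V, so I_R = 11.3/1.2 = 9.42 mA.
Check D2: its anode-to-cathode voltage is 5.1 − 11.3 = -6.2 V < 0.7 V, so it is off. The assumption is consistent.

Only D1 conducts; I_R ≈ 9.4 mA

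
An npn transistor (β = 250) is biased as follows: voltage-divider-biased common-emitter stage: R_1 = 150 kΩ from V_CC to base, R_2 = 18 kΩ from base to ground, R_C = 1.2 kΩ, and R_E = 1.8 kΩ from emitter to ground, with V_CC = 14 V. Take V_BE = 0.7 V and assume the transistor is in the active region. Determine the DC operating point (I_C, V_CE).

Thevenize the base divider: V_Th = V_CC·R_2/(R_1+R_2) = 14×18/168 = 1.5 V, R_Th = R_1‖R_2 = 16.1 kΩ.
Base-emitter loop: V_Th = I_B·R_Th + V_BE + (β+1)I_B·R_E, so I_B = (1.5 − 0.7) / (16.1 + 251×1.8) = 0.00171 mA.
I_C = β·I_B = 250×0.00171 = 0.427 mA, and I_E = (β+1)I_B = 0.429 mA.
V_CE = V_CC − I_C·R_C − I_E·R_E = 14 − 0.427×1.2 − 0.429×1.8 = 12.7 V.
V_CE = 12.7 V > 0.2 V confirms active-region operation.

I_C ≈ 0.43 mA, V_CE ≈ 13 V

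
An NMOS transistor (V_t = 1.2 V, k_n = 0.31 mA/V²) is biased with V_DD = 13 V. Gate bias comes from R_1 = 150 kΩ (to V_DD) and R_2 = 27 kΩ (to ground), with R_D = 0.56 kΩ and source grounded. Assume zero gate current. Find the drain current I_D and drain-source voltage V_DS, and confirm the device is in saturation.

I_D ≈ 0.095 mA, V_DS ≈ 13 V

V_G = V_DD·R_2/(R_1+R_2) = 13×27/177 = 1.98 V. With the source grounded, V_GS = V_G = 1.98 V.
Assume saturation: I_D = (k_n/2)(V_GS − V_t)² = (0.31/2)×(1.98 − 1.2)² = 0.155×0.783² = 0.095 mA.
V_DS = V_DD − I_D·R_D = 13 − 0.095×0.56 = 12.9 V.
Saturation requires V_DS ≥ V_GS − V_t = 0.783 V; 12.9 ≥ 0.783 ✓.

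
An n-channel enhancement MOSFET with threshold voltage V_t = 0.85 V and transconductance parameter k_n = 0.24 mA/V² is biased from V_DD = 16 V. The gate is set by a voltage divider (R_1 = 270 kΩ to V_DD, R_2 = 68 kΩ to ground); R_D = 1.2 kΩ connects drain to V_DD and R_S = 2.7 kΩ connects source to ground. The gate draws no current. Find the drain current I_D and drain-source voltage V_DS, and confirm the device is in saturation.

V_G = V_DD·R_2/(R_1+R_2) = 16×68/338 = 3.22 V.
Assume saturation: I_D = (k_n/2)(V_GS − V_t)² with V_GS = V_G − I_D·R_S = 3.22 − 2.7·I_D.
Substituting gives 0.875·I_D² − 2.54·I_D + 0.673 = 0, with roots I_D = 0.296 or 2.6 mA.
The root I_D = 2.6 mA gives V_GS = -3.81 V ≤ V_t, so take I_D = 0.296 mA.
Then V_GS = 2.42 V and V_DS = V_DD − I_D(R_D+R_S) = 16 − 0.296×3.9 = 14.8 V.
Saturation requires V_DS ≥ V_GS − V_t = 1.57 V; 14.8 ≥ 1.57 ✓.

I_D ≈ 0.3 mA, V_DS ≈ 15 V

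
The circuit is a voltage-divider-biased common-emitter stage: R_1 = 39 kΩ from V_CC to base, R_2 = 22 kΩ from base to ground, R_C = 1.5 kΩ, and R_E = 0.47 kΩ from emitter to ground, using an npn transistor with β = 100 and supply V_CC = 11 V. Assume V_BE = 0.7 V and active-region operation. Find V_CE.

Thevenize the base divider: V_Th = V_CC·R_2/(R_1+R_2) = 11×22/61 = 3.97 V, R_Th = R_1‖R_2 = 14.1 kΩ.
Base-emitter loop: V_Th = I_B·R_Th + V_BE + (β+1)I_B·R_E, so I_B = (3.97 − 0.7) / (14.1 + 101×0.47) = 0.0531 mA.
I_C = β·I_B = 100×0.0531 = 5.31 mA, and I_E = (β+1)I_B = 5.36 mA.
V_CE = V_CC − I_C·R_C − I_E·R_E = 11 − 5.31×1.5 − 5.36×0.47 = 0.515 V.
V_CE = 0.515 V > 0.2 V confirms active-region operation.

V_CE ≈ 0.52 V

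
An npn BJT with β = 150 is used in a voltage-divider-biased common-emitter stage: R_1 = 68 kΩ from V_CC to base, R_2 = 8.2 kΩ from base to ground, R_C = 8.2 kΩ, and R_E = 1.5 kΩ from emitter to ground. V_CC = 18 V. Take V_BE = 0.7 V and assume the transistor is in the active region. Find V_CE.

V_CE ≈ 10 V

Thevenize the base divider: V_Th = V_CC·R_2/(R_1+R_2) = 18×8.2/76.2 = 1.94 V, R_Th = R_1‖R_2 = 7.32 kΩ.
Base-emitter loop: V_Th = I_B·R_Th + V_BE + (β+1)I_B·R_E, so I_B = (1.94 − 0.7) / (7.32 + 151×1.5) = 0.00529 mA.
I_C = β·I_B = 150×0.00529 = 0.794 mA, and I_E = (β+1)I_B = 0.799 mA.
V_CE = V_CC − I_C·R_C − I_E·R_E = 18 − 0.794×8.2 − 0.799×1.5 = 10.3 V.
V_CE = 10.3 V > 0.2 V confirms active-region operation.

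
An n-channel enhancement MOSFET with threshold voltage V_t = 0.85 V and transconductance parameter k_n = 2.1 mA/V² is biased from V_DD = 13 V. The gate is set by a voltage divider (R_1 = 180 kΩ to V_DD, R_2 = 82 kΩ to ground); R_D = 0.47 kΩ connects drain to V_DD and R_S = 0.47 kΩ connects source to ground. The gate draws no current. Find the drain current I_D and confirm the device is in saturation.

I_D ≈ 3.2 mA

V_G = V_DD·R_2/(R_1+R_2) = 13×82/262 = 4.07 V.
Assume saturation: I_D = (k_n/2)(V_GS − V_t)² with V_GS = V_G − I_D·R_S = 4.07 − 0.47·I_D.
Substituting gives 0.232·I_D² − 4.18·I_D + 10.9 = 0, with roots I_D = 3.16 or 14.8 mA.
The root I_D = 14.8 mA gives V_GS = -2.91 V ≤ V_t, so take I_D = 3.16 mA.
Then V_GS = 2.58 V and V_DS = V_DD − I_D(R_D+R_S) = 13 − 3.16×0.94 = 10 V.
Saturation requires V_DS ≥ V_GS − V_t = 1.73 V; 10 ≥ 1.73 ✓.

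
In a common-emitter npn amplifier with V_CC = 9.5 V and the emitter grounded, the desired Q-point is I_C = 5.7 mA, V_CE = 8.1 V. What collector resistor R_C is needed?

R_C ≈ 0.25 kΩ

Collector loop: V_CC = I_C·R_C + V_CE.
R_C = (V_CC − V_CE)/I_C = (9.5 − 8.1)/5.7 = 0.246 kΩ.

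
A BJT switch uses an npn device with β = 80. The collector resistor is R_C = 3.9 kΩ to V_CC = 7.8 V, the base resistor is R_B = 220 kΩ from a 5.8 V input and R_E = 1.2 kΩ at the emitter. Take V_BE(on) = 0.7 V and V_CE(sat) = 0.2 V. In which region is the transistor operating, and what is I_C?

active; I_C ≈ 1.3 mA

Assume active. Base-emitter loop: I_B = (V_BB − V_BE)/(R_B + (β+1)R_E) = (5.8 − 0.7)/(220 + 81×1.2) = 0.0161 mA.
I_C = β·I_B = 80×0.0161 = 1.29 mA.
V_CE = V_CC − I_C·R_C − I_E·R_E = 7.8 − 1.29×3.9 − 1.3×1.2 = 1.22 V > V_CE(sat), so the active-region assumption holds.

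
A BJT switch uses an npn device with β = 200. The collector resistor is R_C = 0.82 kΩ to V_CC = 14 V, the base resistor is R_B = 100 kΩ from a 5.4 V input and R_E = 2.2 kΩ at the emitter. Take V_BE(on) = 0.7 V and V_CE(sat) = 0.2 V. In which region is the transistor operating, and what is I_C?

active; I_C ≈ 1.7 mA

Assume active. Base-emitter loop: I_B = (V_BB − V_BE)/(R_B + (β+1)R_E) = (5.4 − 0.7)/(100 + 201×2.2) = 0.00867 mA.
I_C = β·I_B = 200×0.00867 = 1.73 mA.
V_CE = V_CC − I_C·R_C − I_E·R_E = 14 − 1.73×0.82 − 1.74×2.2 = 8.75 V > V_CE(sat), so the active-region assumption holds.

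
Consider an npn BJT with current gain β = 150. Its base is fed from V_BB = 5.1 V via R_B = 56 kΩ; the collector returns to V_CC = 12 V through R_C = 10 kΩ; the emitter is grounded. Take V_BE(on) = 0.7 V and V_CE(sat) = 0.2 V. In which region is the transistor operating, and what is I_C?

Assume active: I_B = (5.1 − 0.7)/56 = 0.0786 mA, giving I_C = β·I_B = 11.8 mA.
But then V_CE = 12 − 11.8×10 = -106 V < V_CE(sat) = 0.2 V — impossible in the active region.
So the transistor is saturated. With V_CE = 0.2 V, I_C = (V_CC − 0.2)/R_C = 11.8/10 = 1.18 mA.
Check: β·I_B = 11.8 mA > I_C = 1.18 mA, confirming saturation.

saturation; I_C ≈ 1.2 mA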